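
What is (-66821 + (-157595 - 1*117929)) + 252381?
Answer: -89964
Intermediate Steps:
(-66821 + (-157595 - 1*117929)) + 252381 = (-66821 + (-157595 - 117929)) + 252381 = (-66821 - 275524) + 252381 = -342345 + 252381 = -89964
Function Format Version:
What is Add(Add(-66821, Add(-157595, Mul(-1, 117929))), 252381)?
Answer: -89964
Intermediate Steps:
Add(Add(-66821, Add(-157595, Mul(-1, 117929))), 252381) = Add(Add(-66821, Add(-157595, -117929)), 252381) = Add(Add(-66821, -275524), 252381) = Add(-342345, 252381) = -89964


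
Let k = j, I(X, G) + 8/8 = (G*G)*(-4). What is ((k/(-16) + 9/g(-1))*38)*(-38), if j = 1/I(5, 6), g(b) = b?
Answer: 7537319/580 ≈ 12995.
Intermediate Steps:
I(X, G) = -1 - 4*G**2 (I(X, G) = -1 + (G*G)*(-4) = -1 + G**2*(-4) = -1 - 4*G**2)
j = -1/145 (j = 1/(-1 - 4*6**2) = 1/(-1 - 4*36) = 1/(-1 - 144) = 1/(-145) = -1/145 ≈ -0.0068966)
k = -1/145 ≈ -0.0068966
((k/(-16) + 9/g(-1))*38)*(-38) = ((-1/145/(-16) + 9/(-1))*38)*(-38) = ((-1/145*(-1/16) + 9*(-1))*38)*(-38) = ((1/2320 - 9)*38)*(-38) = -20879/2320*38*(-38) = -396701/1160*(-38) = 7537319/580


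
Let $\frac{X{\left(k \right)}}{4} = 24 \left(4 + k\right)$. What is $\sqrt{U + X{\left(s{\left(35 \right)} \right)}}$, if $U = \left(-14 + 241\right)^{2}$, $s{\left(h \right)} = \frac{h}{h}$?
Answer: $\sqrt{52009} \approx 228.05$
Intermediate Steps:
$s{\left(h \right)} = 1$
$X{\left(k \right)} = 384 + 96 k$ ($X{\left(k \right)} = 4 \cdot 24 \left(4 + k\right) = 4 \left(96 + 24 k\right) = 384 + 96 k$)
$U = 51529$ ($U = 227^{2} = 51529$)
$\sqrt{U + X{\left(s{\left(35 \right)} \right)}} = \sqrt{51529 + \left(384 + 96 \cdot 1\right)} = \sqrt{51529 + \left(384 + 96\right)} = \sqrt{51529 + 480} = \sqrt{52009}$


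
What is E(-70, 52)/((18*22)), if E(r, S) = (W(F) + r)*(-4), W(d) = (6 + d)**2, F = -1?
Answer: 5/11 ≈ 0.45455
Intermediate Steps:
E(r, S) = -100 - 4*r (E(r, S) = ((6 - 1)**2 + r)*(-4) = (5**2 + r)*(-4) = (25 + r)*(-4) = -100 - 4*r)
E(-70, 52)/((18*22)) = (-100 - 4*(-70))/((18*22)) = (-100 + 280)/396 = 180*(1/396) = 5/11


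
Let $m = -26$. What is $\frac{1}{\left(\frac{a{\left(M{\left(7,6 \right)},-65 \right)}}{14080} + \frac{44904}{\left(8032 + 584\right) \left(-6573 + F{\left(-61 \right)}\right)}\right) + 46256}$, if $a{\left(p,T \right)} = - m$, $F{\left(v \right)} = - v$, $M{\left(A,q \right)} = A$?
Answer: $\frac{93512320}{4325505971759} \approx 2.1619 \cdot 10^{-5}$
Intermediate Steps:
$a{\left(p,T \right)} = 26$ ($a{\left(p,T \right)} = \left(-1\right) \left(-26\right) = 26$)
$\frac{1}{\left(\frac{a{\left(M{\left(7,6 \right)},-65 \right)}}{14080} + \frac{44904}{\left(8032 + 584\right) \left(-6573 + F{\left(-61 \right)}\right)}\right) + 46256} = \frac{1}{\left(\frac{26}{14080} + \frac{44904}{\left(8032 + 584\right) \left(-6573 - -61\right)}\right) + 46256} = \frac{1}{\left(26 \cdot \frac{1}{14080} + \frac{44904}{8616 \left(-6573 + 61\right)}\right) + 46256} = \frac{1}{\left(\frac{13}{7040} + \frac{44904}{8616 \left(-6512\right)}\right) + 46256} = \frac{1}{\left(\frac{13}{7040} + \frac{44904}{-56107392}\right) + 46256} = \frac{1}{\left(\frac{13}{7040} + 44904 \left(- \frac{1}{56107392}\right)\right) + 46256} = \frac{1}{\left(\frac{13}{7040} - \frac{1871}{2337808}\right) + 46256} = \frac{1}{\frac{97839}{93512320} + 46256} = \frac{1}{\frac{4325505971759}{93512320}} = \frac{93512320}{4325505971759}$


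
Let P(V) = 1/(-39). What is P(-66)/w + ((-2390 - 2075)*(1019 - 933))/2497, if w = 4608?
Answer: -69007613377/448740864 ≈ -153.78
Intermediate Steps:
P(V) = -1/39
P(-66)/w + ((-2390 - 2075)*(1019 - 933))/2497 = -1/39/4608 + ((-2390 - 2075)*(1019 - 933))/2497 = -1/39*1/4608 - 4465*86*(1/2497) = -1/179712 - 383990*1/2497 = -1/179712 - 383990/2497 = -69007613377/448740864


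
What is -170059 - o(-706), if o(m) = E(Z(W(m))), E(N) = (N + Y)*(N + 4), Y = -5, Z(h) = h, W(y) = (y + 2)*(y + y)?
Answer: -988130602295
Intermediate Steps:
W(y) = 2*y*(2 + y) (W(y) = (2 + y)*(2*y) = 2*y*(2 + y))
E(N) = (-5 + N)*(4 + N) (E(N) = (N - 5)*(N + 4) = (-5 + N)*(4 + N))
o(m) = -20 - 2*m*(2 + m) + 4*m²*(2 + m)² (o(m) = -20 + (2*m*(2 + m))² - 2*m*(2 + m) = -20 + 4*m²*(2 + m)² - 2*m*(2 + m) = -20 - 2*m*(2 + m) + 4*m²*(2 + m)²)
-170059 - o(-706) = -170059 - (-20 - 2*(-706)*(2 - 706) + 4*(-706)²*(2 - 706)²) = -170059 - (-20 - 2*(-706)*(-704) + 4*498436*(-704)²) = -170059 - (-20 - 994048 + 4*498436*495616) = -170059 - (-20 - 994048 + 988131426304) = -170059 - 1*988130432236 = -170059 - 988130432236 = -988130602295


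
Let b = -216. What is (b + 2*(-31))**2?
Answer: 77284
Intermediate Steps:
(b + 2*(-31))**2 = (-216 + 2*(-31))**2 = (-216 - 62)**2 = (-278)**2 = 77284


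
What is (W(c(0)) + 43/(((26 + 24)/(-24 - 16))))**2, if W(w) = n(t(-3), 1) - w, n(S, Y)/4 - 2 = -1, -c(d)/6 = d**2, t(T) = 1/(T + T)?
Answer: 23104/25 ≈ 924.16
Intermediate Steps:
t(T) = 1/(2*T)
c(d) = -6*d**2
n(S, Y) = 4 (n(S, Y) = 8 + 4*(-1) = 8 - 4 = 4)
W(w) = 4 - w
(W(c(0)) + 43/(((26 + 24)/(-24 - 16))))**2 = ((4 - (-6)*0**2) + 43/(((26 + 24)/(-24 - 16))))**2 = ((4 - (-6)*0) + 43/((50/(-40))))**2 = ((4 - 1*0) + 43/((50*(-1/40))))**2 = ((4 + 0) + 43/(-5/4))**2 = (4 + 43*(-4/5))**2 = (4 - 172/5)**2 = (-152/5)**2 = 23104/25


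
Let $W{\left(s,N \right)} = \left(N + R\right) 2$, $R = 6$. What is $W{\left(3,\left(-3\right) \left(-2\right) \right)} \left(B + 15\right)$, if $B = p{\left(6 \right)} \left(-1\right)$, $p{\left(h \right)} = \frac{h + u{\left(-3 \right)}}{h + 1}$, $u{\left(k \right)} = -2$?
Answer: $\frac{2424}{7} \approx 346.29$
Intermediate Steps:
$W{\left(s,N \right)} = 12 + 2 N$ ($W{\left(s,N \right)} = \left(N + 6\right) 2 = \left(6 + N\right) 2 = 12 + 2 N$)
$p{\left(h \right)} = \frac{-2 + h}{1 + h}$ ($p{\left(h \right)} = \frac{h - 2}{h + 1} = \frac{-2 + h}{1 + h}$)
$B = - \frac{4}{7}$ ($B = \frac{-2 + 6}{1 + 6} \left(-1\right) = \frac{1}{7} \cdot 4 \left(-1\right) = \frac{4}{7} \left(-1\right) = - \frac{4}{7} \approx -0.57143$)
$W{\left(3,\left(-3\right) \left(-2\right) \right)} \left(B + 15\right) = \left(12 + 2 \left(\left(-3\right) \left(-2\right)\right)\right) \left(- \frac{4}{7} + 15\right) = \left(12 + 2 \cdot 6\right) \frac{101}{7} = \left(12 + 12\right) \frac{101}{7} = 24 \cdot \frac{101}{7} = \frac{2424}{7}$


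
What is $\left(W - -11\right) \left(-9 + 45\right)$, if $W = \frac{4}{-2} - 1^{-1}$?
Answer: $288$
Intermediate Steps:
$W = -3$ ($W = 4 \left(- \frac{1}{2}\right) - 1 = -2 - 1 = -3$)
$\left(W - -11\right) \left(-9 + 45\right) = \left(-3 - -11\right) \left(-9 + 45\right) = \left(-3 + 11\right) 36 = 8 \cdot 36 = 288$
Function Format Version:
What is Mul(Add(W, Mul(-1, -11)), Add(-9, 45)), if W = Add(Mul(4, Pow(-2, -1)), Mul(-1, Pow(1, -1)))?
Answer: 288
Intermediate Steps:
W = -3 (W = Add(Mul(4, Rational(-1, 2)), Mul(-1, 1)) = Add(-2, -1) = -3)
Mul(Add(W, Mul(-1, -11)), Add(-9, 45)) = Mul(Add(-3, Mul(-1, -11)), Add(-9, 45)) = Mul(Add(-3, 11), 36) = Mul(8, 36) = 288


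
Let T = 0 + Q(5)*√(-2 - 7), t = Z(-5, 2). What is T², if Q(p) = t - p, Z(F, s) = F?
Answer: -900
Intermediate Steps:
t = -5
Q(p) = -5 - p
T = -30*I (T = 0 + (-5 - 1*5)*√(-2 - 7) = 0 + (-5 - 5)*√(-9) = 0 - 30*I = -30*I ≈ -30.0*I)
T² = (-30*I)² = -900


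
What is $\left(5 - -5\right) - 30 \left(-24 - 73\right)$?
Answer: $2920$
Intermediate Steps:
$\left(5 - -5\right) - 30 \left(-24 - 73\right) = \left(5 + 5\right) - -2910 = 10 + 2910 = 2920$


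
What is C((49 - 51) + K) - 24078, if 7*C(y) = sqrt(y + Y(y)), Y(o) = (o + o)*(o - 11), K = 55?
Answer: -24078 + sqrt(4505)/7 ≈ -24068.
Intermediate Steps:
Y(o) = 2*o*(-11 + o) (Y(o) = (2*o)*(-11 + o) = 2*o*(-11 + o))
C(y) = sqrt(y + 2*y*(-11 + y))/7
C((49 - 51) + K) - 24078 = sqrt(((49 - 51) + 55)*(-21 + 2*((49 - 51) + 55)))/7 - 24078 = sqrt((-2 + 55)*(-21 + 2*(-2 + 55)))/7 - 24078 = sqrt(53*(-21 + 2*53))/7 - 24078 = sqrt(53*(-21 + 106))/7 - 24078 = sqrt(53*85)/7 - 24078 = sqrt(4505)/7 - 24078 = -24078 + sqrt(4505)/7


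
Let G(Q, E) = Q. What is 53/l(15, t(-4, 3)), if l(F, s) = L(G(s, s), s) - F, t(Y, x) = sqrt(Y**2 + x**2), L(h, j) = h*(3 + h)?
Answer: 53/25 ≈ 2.1200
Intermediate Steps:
l(F, s) = -F + s*(3 + s) (l(F, s) = s*(3 + s) - F = -F + s*(3 + s))
53/l(15, t(-4, 3)) = 53/(-1*15 + sqrt((-4)**2 + 3**2)*(3 + sqrt((-4)**2 + 3**2))) = 53/(-15 + sqrt(16 + 9)*(3 + sqrt(16 + 9))) = 53/(-15 + sqrt(25)*(3 + sqrt(25))) = 53/(-15 + 5*(3 + 5)) = 53/(-15 + 5*8) = 53/(-15 + 40) = 53/25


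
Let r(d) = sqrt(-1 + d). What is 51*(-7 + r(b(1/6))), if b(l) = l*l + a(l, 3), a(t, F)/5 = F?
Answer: -357 + 17*sqrt(505)/2 ≈ -165.99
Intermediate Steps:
a(t, F) = 5*F
b(l) = 15 + l**2 (b(l) = l*l + 5*3 = l**2 + 15 = 15 + l**2)
51*(-7 + r(b(1/6))) = 51*(-7 + sqrt(-1 + (15 + (1/6)**2))) = 51*(-7 + sqrt(-1 + (15 + 1/36))) = 51*(-7 + sqrt(-1 + 541/36)) = 51*(-7 + sqrt(505/36)) = 51*(-7 + sqrt(505)/6) = -357 + 17*sqrt(505)/2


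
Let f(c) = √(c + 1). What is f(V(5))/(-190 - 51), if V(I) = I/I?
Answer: -√2/241 ≈ -0.0058681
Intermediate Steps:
V(I) = 1
f(c) = √(1 + c)
f(V(5))/(-190 - 51) = √(1 + 1)/(-190 - 51) = √2/(-241) = -√2/241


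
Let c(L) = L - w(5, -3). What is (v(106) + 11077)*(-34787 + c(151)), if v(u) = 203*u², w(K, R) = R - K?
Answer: -79366856580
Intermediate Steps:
c(L) = 8 + L (c(L) = L - (-3 - 1*5) = L - (-3 - 5) = L - 1*(-8) = L + 8 = 8 + L)
(v(106) + 11077)*(-34787 + c(151)) = (203*106² + 11077)*(-34787 + (8 + 151)) = (203*11236 + 11077)*(-34787 + 159) = (2280908 + 11077)*(-34628) = 2291985*(-34628) = -79366856580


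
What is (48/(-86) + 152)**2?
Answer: 42406144/1849 ≈ 22935.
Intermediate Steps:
(48/(-86) + 152)**2 = (48*(-1/86) + 152)**2 = (-24/43 + 152)**2 = (6512/43)**2 = 42406144/1849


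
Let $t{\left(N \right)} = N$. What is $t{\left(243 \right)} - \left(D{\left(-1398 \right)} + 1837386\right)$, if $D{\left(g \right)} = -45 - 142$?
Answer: $-1836956$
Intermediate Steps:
$D{\left(g \right)} = -187$ ($D{\left(g \right)} = -45 - 142 = -187$)
$t{\left(243 \right)} - \left(D{\left(-1398 \right)} + 1837386\right) = 243 - \left(-187 + 1837386\right) = 243 - 1837199 = -1836956$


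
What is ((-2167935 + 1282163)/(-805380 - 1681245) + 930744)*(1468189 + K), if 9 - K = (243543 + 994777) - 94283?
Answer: 750242168227876292/2486625 ≈ 3.0171e+11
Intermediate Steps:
K = -1144028 (K = 9 - ((243543 + 994777) - 94283) = 9 - (1238320 - 94283) = 9 - 1*1144037 = 9 - 1144037 = -1144028)
((-2167935 + 1282163)/(-805380 - 1681245) + 930744)*(1468189 + K) = ((-2167935 + 1282163)/(-805380 - 1681245) + 930744)*(1468189 - 1144028) = (-885772/(-2486625) + 930744)*324161 = (-885772*(-1/2486625) + 930744)*324161 = (885772/2486625 + 930744)*324161 = (2314412184772/2486625)*324161 = 750242168227876292/2486625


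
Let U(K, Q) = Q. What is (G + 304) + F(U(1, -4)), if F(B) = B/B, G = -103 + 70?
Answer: 272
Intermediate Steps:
G = -33
F(B) = 1
(G + 304) + F(U(1, -4)) = (-33 + 304) + 1 = 271 + 1 = 272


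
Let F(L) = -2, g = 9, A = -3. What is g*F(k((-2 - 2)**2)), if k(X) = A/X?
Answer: -18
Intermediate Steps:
k(X) = -3/X
g*F(k((-2 - 2)**2)) = 9*(-2) = -18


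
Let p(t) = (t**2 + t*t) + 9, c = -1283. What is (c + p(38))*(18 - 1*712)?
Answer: -1120116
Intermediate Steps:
p(t) = 9 + 2*t**2 (p(t) = (t**2 + t**2) + 9 = 2*t**2 + 9 = 9 + 2*t**2)
(c + p(38))*(18 - 1*712) = (-1283 + (9 + 2*38**2))*(18 - 1*712) = (-1283 + (9 + 2*1444))*(18 - 712) = (-1283 + (9 + 2888))*(-694) = (-1283 + 2897)*(-694) = 1614*(-694) = -1120116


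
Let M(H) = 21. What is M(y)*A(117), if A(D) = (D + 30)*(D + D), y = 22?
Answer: 722358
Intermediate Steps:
A(D) = 2*D*(30 + D) (A(D) = (30 + D)*(2*D) = 2*D*(30 + D))
M(y)*A(117) = 21*(2*117*(30 + 117)) = 21*(2*117*147) = 21*34398 = 722358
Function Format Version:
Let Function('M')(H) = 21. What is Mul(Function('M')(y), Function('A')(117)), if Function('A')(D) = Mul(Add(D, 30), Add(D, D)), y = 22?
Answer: 722358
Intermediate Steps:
Function('A')(D) = Mul(2, D, Add(30, D)) (Function('A')(D) = Mul(Add(30, D), Mul(2, D)) = Mul(2, D, Add(30, D)))
Mul(Function('M')(y), Function('A')(117)) = Mul(21, Mul(2, 117, Add(30, 117))) = Mul(21, Mul(2, 117, 147)) = Mul(21, 34398) = 722358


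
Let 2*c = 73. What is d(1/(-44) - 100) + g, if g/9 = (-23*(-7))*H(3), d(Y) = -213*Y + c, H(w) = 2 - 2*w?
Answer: 683995/44 ≈ 15545.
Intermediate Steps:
c = 73/2 (c = (1/2)*73 = 73/2 ≈ 36.500)
d(Y) = 73/2 - 213*Y (d(Y) = -213*Y + 73/2 = 73/2 - 213*Y)
g = -5796 (g = 9*((-23*(-7))*(2 - 2*3)) = 9*(161*(2 - 6)) = 9*(161*(-4)) = 9*(-644) = -5796)
d(1/(-44) - 100) + g = (73/2 - 213*(1/(-44) - 100)) - 5796 = (73/2 - 213*(-1/44 - 100)) - 5796 = (73/2 - 213*(-4401/44)) - 5796 = (73/2 + 937413/44) - 5796 = 939019/44 - 5796 = 683995/44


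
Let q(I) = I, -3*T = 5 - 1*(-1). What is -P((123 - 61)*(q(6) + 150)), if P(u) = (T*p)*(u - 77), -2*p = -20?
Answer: 191900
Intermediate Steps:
T = -2 (T = -(5 - 1*(-1))/3 = -(5 + 1)/3 = -⅓*6 = -2)
p = 10 (p = -½*(-20) = 10)
P(u) = 1540 - 20*u (P(u) = (-2*10)*(u - 77) = -20*(-77 + u) = 1540 - 20*u)
-P((123 - 61)*(q(6) + 150)) = -(1540 - 20*(123 - 61)*(6 + 150)) = -(1540 - 1240*156) = -(1540 - 20*9672) = -(1540 - 193440) = -1*(-191900) = 191900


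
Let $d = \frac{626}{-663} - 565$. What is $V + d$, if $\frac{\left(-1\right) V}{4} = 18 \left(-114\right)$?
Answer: $\frac{5066683}{663} \approx 7642.1$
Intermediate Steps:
$V = 8208$ ($V = - 4 \cdot 18 \left(-114\right) = \left(-4\right) \left(-2052\right) = 8208$)
$d = - \frac{375221}{663}$ ($d = 626 \left(- \frac{1}{663}\right) - 565 = - \frac{626}{663} - 565 = - \frac{375221}{663} \approx -565.94$)
$V + d = 8208 - \frac{375221}{663} = \frac{5066683}{663}$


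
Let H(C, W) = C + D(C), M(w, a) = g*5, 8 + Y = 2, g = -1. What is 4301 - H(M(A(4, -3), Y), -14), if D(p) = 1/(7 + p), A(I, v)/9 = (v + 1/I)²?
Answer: 8611/2 ≈ 4305.5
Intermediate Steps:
Y = -6 (Y = -8 + 2 = -6)
A(I, v) = 9*(v + 1/I)²
M(w, a) = -5 (M(w, a) = -1*5 = -5)
H(C, W) = C + 1/(7 + C)
4301 - H(M(A(4, -3), Y), -14) = 4301 - (1 - 5*(7 - 5))/(7 - 5) = 4301 - (1 - 5*2)/2 = 4301 - (1 - 10)/2 = 4301 - (-9)/2 = 4301 - 1*(-9/2) = 4301 + 9/2 = 8611/2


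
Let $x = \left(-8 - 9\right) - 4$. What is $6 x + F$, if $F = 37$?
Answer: $-89$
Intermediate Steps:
$x = -21$ ($x = -17 - 4 = -21$)
$6 x + F = 6 \left(-21\right) + 37 = -126 + 37 = -89$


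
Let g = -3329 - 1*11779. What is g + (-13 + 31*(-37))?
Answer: -16268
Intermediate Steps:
g = -15108 (g = -3329 - 11779 = -15108)
g + (-13 + 31*(-37)) = -15108 + (-13 + 31*(-37)) = -15108 + (-13 - 1147) = -15108 - 1160 = -16268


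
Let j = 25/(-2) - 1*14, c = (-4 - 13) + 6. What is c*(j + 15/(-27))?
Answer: 5357/18 ≈ 297.61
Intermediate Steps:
c = -11 (c = -17 + 6 = -11)
j = -53/2 (j = 25*(-½) - 14 = -25/2 - 14 = -53/2 ≈ -26.500)
c*(j + 15/(-27)) = -11*(-53/2 + 15/(-27)) = -11*(-53/2 + 15*(-1/27)) = -11*(-53/2 - 5/9) = -11*(-487/18) = 5357/18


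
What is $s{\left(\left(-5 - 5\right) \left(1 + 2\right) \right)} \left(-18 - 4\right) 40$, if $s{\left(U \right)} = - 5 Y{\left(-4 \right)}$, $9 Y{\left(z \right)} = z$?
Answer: $- \frac{17600}{9} \approx -1955.6$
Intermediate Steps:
$Y{\left(z \right)} = \frac{z}{9}$
$s{\left(U \right)} = \frac{20}{9}$ ($s{\left(U \right)} = - 5 \cdot \frac{1}{9} \left(-4\right) = \left(-5\right) \left(- \frac{4}{9}\right) = \frac{20}{9}$)
$s{\left(\left(-5 - 5\right) \left(1 + 2\right) \right)} \left(-18 - 4\right) 40 = \frac{20 \left(-18 - 4\right)}{9} \cdot 40 = \frac{20}{9} \left(-22\right) 40 = \left(- \frac{440}{9}\right) 40 = - \frac{17600}{9}$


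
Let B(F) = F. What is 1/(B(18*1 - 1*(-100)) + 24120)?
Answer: 1/24238 ≈ 4.1258e-5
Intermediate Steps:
1/(B(18*1 - 1*(-100)) + 24120) = 1/((18*1 - 1*(-100)) + 24120) = 1/((18 + 100) + 24120) = 1/(118 + 24120) = 1/24238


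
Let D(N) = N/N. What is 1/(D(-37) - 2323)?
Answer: -1/2322 ≈ -0.00043066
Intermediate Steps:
D(N) = 1
1/(D(-37) - 2323) = 1/(1 - 2323) = 1/(-2322) = -1/2322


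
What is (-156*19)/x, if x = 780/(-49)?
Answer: 931/5 ≈ 186.20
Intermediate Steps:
x = -780/49 (x = 780*(-1/49) = -780/49 ≈ -15.918)
(-156*19)/x = (-156*19)/(-780/49) = -2964*(-49/780) = 931/5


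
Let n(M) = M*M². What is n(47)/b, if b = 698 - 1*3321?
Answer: -103823/2623 ≈ -39.582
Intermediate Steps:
n(M) = M³
b = -2623 (b = 698 - 3321 = -2623)
n(47)/b = 47³/(-2623) = 103823*(-1/2623) = -103823/2623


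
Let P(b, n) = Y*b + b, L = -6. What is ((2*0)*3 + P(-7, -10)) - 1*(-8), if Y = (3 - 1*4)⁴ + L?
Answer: 36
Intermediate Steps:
Y = -5 (Y = (3 - 1*4)⁴ - 6 = (3 - 4)⁴ - 6 = (-1)⁴ - 6 = 1 - 6 = -5)
P(b, n) = -4*b (P(b, n) = -5*b + b = -4*b)
((2*0)*3 + P(-7, -10)) - 1*(-8) = ((2*0)*3 - 4*(-7)) - 1*(-8) = (0*3 + 28) + 8 = (0 + 28) + 8 = 28 + 8 = 36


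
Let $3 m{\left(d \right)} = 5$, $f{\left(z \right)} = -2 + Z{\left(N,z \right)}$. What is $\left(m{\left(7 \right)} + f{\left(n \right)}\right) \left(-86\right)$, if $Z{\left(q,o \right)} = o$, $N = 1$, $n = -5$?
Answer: $\frac{1376}{3} \approx 458.67$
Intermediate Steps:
$f{\left(z \right)} = -2 + z$
$m{\left(d \right)} = \frac{5}{3}$ ($m{\left(d \right)} = \frac{1}{3} \cdot 5 = \frac{5}{3}$)
$\left(m{\left(7 \right)} + f{\left(n \right)}\right) \left(-86\right) = \left(\frac{5}{3} - 7\right) \left(-86\right) = \left(- \frac{16}{3}\right) \left(-86\right) = \frac{1376}{3}$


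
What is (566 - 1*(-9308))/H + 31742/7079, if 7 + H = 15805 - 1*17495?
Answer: -16031872/12013063 ≈ -1.3345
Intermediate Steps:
H = -1697 (H = -7 + (15805 - 1*17495) = -7 + (15805 - 17495) = -7 - 1690 = -1697)
(566 - 1*(-9308))/H + 31742/7079 = (566 - 1*(-9308))/(-1697) + 31742/7079 = (566 + 9308)*(-1/1697) + 31742*(1/7079) = 9874*(-1/1697) + 31742/7079 = -9874/1697 + 31742/7079 = -16031872/12013063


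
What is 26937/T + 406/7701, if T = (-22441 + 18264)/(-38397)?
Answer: 7965145911151/32167077 ≈ 2.4762e+5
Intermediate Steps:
T = 4177/38397 (T = -4177*(-1/38397) = 4177/38397 ≈ 0.10878)
26937/T + 406/7701 = 26937/(4177/38397) + 406/7701 = 26937*(38397/4177) + 406*(1/7701) = 1034299989/4177 + 406/7701 = 7965145911151/32167077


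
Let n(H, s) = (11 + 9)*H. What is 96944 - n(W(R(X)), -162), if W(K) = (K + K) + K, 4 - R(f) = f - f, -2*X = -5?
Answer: 96704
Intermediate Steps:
X = 5/2 (X = -½*(-5) = 5/2 ≈ 2.5000)
R(f) = 4 (R(f) = 4 - (f - f) = 4 - 1*0 = 4 + 0 = 4)
W(K) = 3*K (W(K) = 2*K + K = 3*K)
n(H, s) = 20*H
96944 - n(W(R(X)), -162) = 96944 - 20*3*4 = 96944 - 20*12 = 96944 - 1*240 = 96944 - 240 = 96704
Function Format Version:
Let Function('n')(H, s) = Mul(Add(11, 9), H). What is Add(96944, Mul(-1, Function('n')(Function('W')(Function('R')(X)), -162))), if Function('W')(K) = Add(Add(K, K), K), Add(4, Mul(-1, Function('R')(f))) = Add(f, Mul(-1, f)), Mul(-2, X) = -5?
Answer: 96704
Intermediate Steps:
X = Rational(5, 2) (X = Mul(Rational(-1, 2), -5) = Rational(5, 2) ≈ 2.5000)
Function('R')(f) = 4 (Function('R')(f) = Add(4, Mul(-1, Add(f, Mul(-1, f)))) = Add(4, Mul(-1, 0)) = Add(4, 0) = 4)
Function('W')(K) = Mul(3, K) (Function('W')(K) = Add(Mul(2, K), K) = Mul(3, K))
Function('n')(H, s) = Mul(20, H)
Add(96944, Mul(-1, Function('n')(Function('W')(Function('R')(X)), -162))) = Add(96944, Mul(-1, Mul(20, Mul(3, 4)))) = Add(96944, Mul(-1, Mul(20, 12))) = Add(96944, Mul(-1, 240)) = Add(96944, -240) = 96704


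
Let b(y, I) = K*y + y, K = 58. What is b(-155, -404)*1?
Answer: -9145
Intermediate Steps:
b(y, I) = 59*y (b(y, I) = 58*y + y = 59*y)
b(-155, -404)*1 = (59*(-155))*1 = -9145*1 = -9145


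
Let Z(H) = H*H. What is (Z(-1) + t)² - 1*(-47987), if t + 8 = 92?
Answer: 55212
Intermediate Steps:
t = 84 (t = -8 + 92 = 84)
Z(H) = H²
(Z(-1) + t)² - 1*(-47987) = ((-1)² + 84)² - 1*(-47987) = (1 + 84)² + 47987 = 85² + 47987 = 7225 + 47987 = 55212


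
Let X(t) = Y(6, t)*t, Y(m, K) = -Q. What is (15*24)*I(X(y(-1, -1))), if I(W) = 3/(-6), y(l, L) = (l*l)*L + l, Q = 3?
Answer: -180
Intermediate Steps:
Y(m, K) = -3 (Y(m, K) = -1*3 = -3)
y(l, L) = l + L*l² (y(l, L) = l²*L + l = L*l² + l = l + L*l²)
X(t) = -3*t
I(W) = -½ (I(W) = 3*(-⅙) = -½)
(15*24)*I(X(y(-1, -1))) = (15*24)*(-½) = 360*(-½) = -180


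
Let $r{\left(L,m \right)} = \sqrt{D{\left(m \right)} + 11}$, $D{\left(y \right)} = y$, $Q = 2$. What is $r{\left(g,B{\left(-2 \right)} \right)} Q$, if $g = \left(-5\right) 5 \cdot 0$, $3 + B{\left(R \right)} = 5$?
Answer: $2 \sqrt{13} \approx 7.2111$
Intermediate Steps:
$B{\left(R \right)} = 2$ ($B{\left(R \right)} = -3 + 5 = 2$)
$g = 0$ ($g = \left(-25\right) 0 = 0$)
$r{\left(L,m \right)} = \sqrt{11 + m}$ ($r{\left(L,m \right)} = \sqrt{m + 11} = \sqrt{11 + m}$)
$r{\left(g,B{\left(-2 \right)} \right)} Q = \sqrt{11 + 2} \cdot 2 = \sqrt{13} \cdot 2 = 2 \sqrt{13}$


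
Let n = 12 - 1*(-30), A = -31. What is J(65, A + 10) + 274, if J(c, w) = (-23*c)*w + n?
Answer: 31711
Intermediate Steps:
n = 42 (n = 12 + 30 = 42)
J(c, w) = 42 - 23*c*w (J(c, w) = (-23*c)*w + 42 = -23*c*w + 42 = 42 - 23*c*w)
J(65, A + 10) + 274 = (42 - 23*65*(-31 + 10)) + 274 = (42 - 23*65*(-21)) + 274 = (42 + 31395) + 274 = 31437 + 274 = 31711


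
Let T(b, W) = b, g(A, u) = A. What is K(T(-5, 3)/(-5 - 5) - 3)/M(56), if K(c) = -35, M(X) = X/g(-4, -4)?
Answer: 5/2 ≈ 2.5000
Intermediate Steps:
M(X) = -X/4 (M(X) = X/(-4) = X*(-¼) = -X/4)
K(T(-5, 3)/(-5 - 5) - 3)/M(56) = -35/((-¼*56)) = -35/(-14) = -35*(-1/14) = 5/2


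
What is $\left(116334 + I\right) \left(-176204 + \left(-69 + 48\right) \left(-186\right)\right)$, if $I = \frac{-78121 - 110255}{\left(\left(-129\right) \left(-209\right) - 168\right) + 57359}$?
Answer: $- \frac{210839994180102}{10519} \approx -2.0044 \cdot 10^{10}$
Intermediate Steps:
$I = - \frac{23547}{10519}$ ($I = - \frac{188376}{\left(26961 - 168\right) + 57359} = - \frac{188376}{26793 + 57359} = - \frac{188376}{84152} = \left(-188376\right) \frac{1}{84152} = - \frac{23547}{10519} \approx -2.2385$)
$\left(116334 + I\right) \left(-176204 + \left(-69 + 48\right) \left(-186\right)\right) = \left(116334 - \frac{23547}{10519}\right) \left(-176204 + \left(-69 + 48\right) \left(-186\right)\right) = \frac{1223693799 \left(-176204 - -3906\right)}{10519} = \frac{1223693799 \left(-176204 + 3906\right)}{10519} = \frac{1223693799}{10519} \left(-172298\right) = - \frac{210839994180102}{10519}$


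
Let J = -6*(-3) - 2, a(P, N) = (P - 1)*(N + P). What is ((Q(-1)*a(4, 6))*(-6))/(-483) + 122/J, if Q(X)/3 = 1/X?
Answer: 8381/1288 ≈ 6.5070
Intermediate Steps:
a(P, N) = (-1 + P)*(N + P)
Q(X) = 3/X
J = 16 (J = 18 - 2 = 16)
((Q(-1)*a(4, 6))*(-6))/(-483) + 122/J = (((3/(-1))*(4² - 1*6 - 1*4 + 6*4))*(-6))/(-483) + 122/16 = (((3*(-1))*(16 - 6 - 4 + 24))*(-6))*(-1/483) + 122*(1/16) = (-3*30*(-6))*(-1/483) + 61/8 = -90*(-6)*(-1/483) + 61/8 = 540*(-1/483) + 61/8 = -180/161 + 61/8 = 8381/1288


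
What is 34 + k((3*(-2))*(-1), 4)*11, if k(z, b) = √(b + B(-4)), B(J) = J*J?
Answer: 34 + 22*√5 ≈ 83.193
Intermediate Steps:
B(J) = J²
k(z, b) = √(16 + b) (k(z, b) = √(b + (-4)²) = √(b + 16) = √(16 + b))
34 + k((3*(-2))*(-1), 4)*11 = 34 + √(16 + 4)*11 = 34 + √20*11 = 34 + (2*√5)*11 = 34 + 22*√5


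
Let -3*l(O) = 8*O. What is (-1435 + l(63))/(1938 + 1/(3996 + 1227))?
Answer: -1196067/1446025 ≈ -0.82714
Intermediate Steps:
l(O) = -8*O/3
(-1435 + l(63))/(1938 + 1/(3996 + 1227)) = (-1435 - 8/3*63)/(1938 + 1/(3996 + 1227)) = (-1435 - 168)/(1938 + 1/5223) = -1603/(1938 + 1/5223) = -1603/10122175/5223 = -1603*5223/10122175 = -1196067/1446025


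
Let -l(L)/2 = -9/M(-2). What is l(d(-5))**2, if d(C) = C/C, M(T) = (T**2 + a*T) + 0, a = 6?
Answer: 81/16 ≈ 5.0625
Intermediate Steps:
M(T) = T**2 + 6*T (M(T) = (T**2 + 6*T) + 0 = T**2 + 6*T)
d(C) = 1
l(L) = -9/4 (l(L) = -(-18)/((-2*(6 - 2))) = -(-18)/((-2*4)) = -(-18)/(-8) = -(-18)*(-1)/8 = -2*9/8 = -9/4)
l(d(-5))**2 = (-9/4)**2 = 81/16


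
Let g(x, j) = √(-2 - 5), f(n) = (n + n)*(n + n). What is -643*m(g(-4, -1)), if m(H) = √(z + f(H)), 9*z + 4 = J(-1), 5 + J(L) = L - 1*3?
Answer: -643*I*√265/3 ≈ -3489.1*I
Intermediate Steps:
f(n) = 4*n² (f(n) = (2*n)*(2*n) = 4*n²)
J(L) = -8 + L (J(L) = -5 + (L - 1*3) = -5 + (L - 3) = -5 + (-3 + L) = -8 + L)
g(x, j) = I*√7 (g(x, j) = √(-7) = I*√7)
z = -13/9 (z = -4/9 + (-8 - 1)/9 = -4/9 + (⅑)*(-9) = -4/9 - 1 = -13/9 ≈ -1.4444)
m(H) = √(-13/9 + 4*H²)
-643*m(g(-4, -1)) = -643*√(-13 + 36*(I*√7)²)/3 = -643*√(-13 + 36*(-7))/3 = -643*√(-13 - 252)/3 = -643*√(-265)/3 = -643*I*√265/3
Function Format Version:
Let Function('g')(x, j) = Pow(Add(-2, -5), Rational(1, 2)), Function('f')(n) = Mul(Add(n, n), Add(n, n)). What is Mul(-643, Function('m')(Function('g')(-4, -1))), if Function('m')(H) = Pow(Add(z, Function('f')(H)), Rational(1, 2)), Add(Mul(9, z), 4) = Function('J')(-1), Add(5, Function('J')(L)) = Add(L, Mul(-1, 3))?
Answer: Mul(Rational(-643, 3), I, Pow(265, Rational(1, 2))) ≈ Mul(-3489.1, I)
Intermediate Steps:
Function('f')(n) = Mul(4, Pow(n, 2)) (Function('f')(n) = Mul(Mul(2, n), Mul(2, n)) = Mul(4, Pow(n, 2)))
Function('J')(L) = Add(-8, L) (Function('J')(L) = Add(-5, Add(L, Mul(-1, 3))) = Add(-5, Add(L, -3)) = Add(-5, Add(-3, L)) = Add(-8, L))
Function('g')(x, j) = Mul(I, Pow(7, Rational(1, 2))) (Function('g')(x, j) = Pow(-7, Rational(1, 2)) = Mul(I, Pow(7, Rational(1, 2))))
z = Rational(-13, 9) (z = Add(Rational(-4, 9), Mul(Rational(1, 9), Add(-8, -1))) = Add(Rational(-4, 9), Mul(Rational(1, 9), -9)) = Add(Rational(-4, 9), -1) = Rational(-13, 9) ≈ -1.4444)
Function('m')(H) = Pow(Add(Rational(-13, 9), Mul(4, Pow(H, 2))), Rational(1, 2))
Mul(-643, Function('m')(Function('g')(-4, -1))) = Mul(-643, Mul(Rational(1, 3), Pow(Add(-13, Mul(36, Pow(Mul(I, Pow(7, Rational(1, 2))), 2))), Rational(1, 2)))) = Mul(-643, Mul(Rational(1, 3), Pow(Add(-13, Mul(36, -7)), Rational(1, 2)))) = Mul(-643, Mul(Rational(1, 3), Pow(Add(-13, -252), Rational(1, 2)))) = Mul(-643, Mul(Rational(1, 3), Pow(-265, Rational(1, 2)))) = Mul(-643, Mul(Rational(1, 3), Mul(I, Pow(265, Rational(1, 2))))) = Mul(-643, Mul(Rational(1, 3), I, Pow(265, Rational(1, 2)))) = Mul(Rational(-643, 3), I, Pow(265, Rational(1, 2)))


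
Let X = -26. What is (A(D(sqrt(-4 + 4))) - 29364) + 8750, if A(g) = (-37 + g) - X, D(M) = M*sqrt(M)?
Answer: -20625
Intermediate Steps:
D(M) = M**(3/2)
A(g) = -11 + g (A(g) = (-37 + g) - 1*(-26) = (-37 + g) + 26 = -11 + g)
(A(D(sqrt(-4 + 4))) - 29364) + 8750 = ((-11 + (sqrt(-4 + 4))**(3/2)) - 29364) + 8750 = ((-11 + (sqrt(0))**(3/2)) - 29364) + 8750 = ((-11 + 0**(3/2)) - 29364) + 8750 = ((-11 + 0) - 29364) + 8750 = (-11 - 29364) + 8750 = -29375 + 8750 = -20625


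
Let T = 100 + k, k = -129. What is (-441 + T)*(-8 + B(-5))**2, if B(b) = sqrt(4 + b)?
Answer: -29610 + 7520*I ≈ -29610.0 + 7520.0*I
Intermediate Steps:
T = -29 (T = 100 - 129 = -29)
(-441 + T)*(-8 + B(-5))**2 = (-441 - 29)*(-8 + sqrt(4 - 5))**2 = -470*(-8 + sqrt(-1))**2 = -470*(-8 + I)**2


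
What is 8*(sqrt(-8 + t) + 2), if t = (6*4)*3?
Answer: 80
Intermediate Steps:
t = 72 (t = 24*3 = 72)
8*(sqrt(-8 + t) + 2) = 8*(sqrt(-8 + 72) + 2) = 8*(sqrt(64) + 2) = 8*(8 + 2) = 8*10 = 80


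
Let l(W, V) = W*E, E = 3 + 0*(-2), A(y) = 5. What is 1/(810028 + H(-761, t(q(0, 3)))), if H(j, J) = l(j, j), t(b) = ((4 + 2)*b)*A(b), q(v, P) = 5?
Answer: 1/807745 ≈ 1.2380e-6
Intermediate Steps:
E = 3 (E = 3 + 0 = 3)
l(W, V) = 3*W (l(W, V) = W*3 = 3*W)
t(b) = 30*b (t(b) = ((4 + 2)*b)*5 = (6*b)*5 = 30*b)
H(j, J) = 3*j
1/(810028 + H(-761, t(q(0, 3)))) = 1/(810028 + 3*(-761)) = 1/(810028 - 2283) = 1/807745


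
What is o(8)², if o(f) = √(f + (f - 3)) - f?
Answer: (8 - √13)² ≈ 19.311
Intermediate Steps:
o(f) = √(-3 + 2*f) - f (o(f) = √(f + (-3 + f)) - f = √(-3 + 2*f) - f)
o(8)² = (√(-3 + 2*8) - 1*8)² = (√(-3 + 16) - 8)² = (√13 - 8)² = (-8 + √13)²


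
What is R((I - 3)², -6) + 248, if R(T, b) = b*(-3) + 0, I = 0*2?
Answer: 266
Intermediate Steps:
I = 0
R(T, b) = -3*b (R(T, b) = -3*b + 0 = -3*b)
R((I - 3)², -6) + 248 = -3*(-6) + 248 = 18 + 248 = 266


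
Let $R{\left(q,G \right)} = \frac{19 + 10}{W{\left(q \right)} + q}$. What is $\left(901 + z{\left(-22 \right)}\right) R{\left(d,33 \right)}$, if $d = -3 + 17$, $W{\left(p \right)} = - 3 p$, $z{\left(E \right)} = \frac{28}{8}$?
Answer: $- \frac{52461}{56} \approx -936.8$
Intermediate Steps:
$z{\left(E \right)} = \frac{7}{2}$ ($z{\left(E \right)} = 28 \cdot \frac{1}{8} = \frac{7}{2}$)
$d = 14$
$R{\left(q,G \right)} = - \frac{29}{2 q}$ ($R{\left(q,G \right)} = \frac{19 + 10}{- 3 q + q} = \frac{29}{\left(-2\right) q} = 29 \left(- \frac{1}{2 q}\right) = - \frac{29}{2 q}$)
$\left(901 + z{\left(-22 \right)}\right) R{\left(d,33 \right)} = \left(901 + \frac{7}{2}\right) \left(- \frac{29}{2 \cdot 14}\right) = \frac{1809 \left(\left(- \frac{29}{2}\right) \frac{1}{14}\right)}{2} = \frac{1809}{2} \left(- \frac{29}{28}\right) = - \frac{52461}{56}$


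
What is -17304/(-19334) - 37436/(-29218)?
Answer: 6272326/2882147 ≈ 2.1763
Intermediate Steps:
-17304/(-19334) - 37436/(-29218) = -17304*(-1/19334) - 37436*(-1/29218) = 1236/1381 + 2674/2087 = 6272326/2882147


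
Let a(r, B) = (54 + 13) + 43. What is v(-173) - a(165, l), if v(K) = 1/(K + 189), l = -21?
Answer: -1759/16 ≈ -109.94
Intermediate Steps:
a(r, B) = 110 (a(r, B) = 67 + 43 = 110)
v(K) = 1/(189 + K)
v(-173) - a(165, l) = 1/(189 - 173) - 1*110 = 1/16 - 110 = -1759/16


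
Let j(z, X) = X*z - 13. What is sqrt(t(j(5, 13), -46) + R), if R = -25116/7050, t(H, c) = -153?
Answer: I*sqrt(8646167)/235 ≈ 12.512*I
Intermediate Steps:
j(z, X) = -13 + X*z
R = -4186/1175 (R = -25116*1/7050 = -4186/1175 ≈ -3.5626)
sqrt(t(j(5, 13), -46) + R) = sqrt(-153 - 4186/1175) = sqrt(-183961/1175) = I*sqrt(8646167)/235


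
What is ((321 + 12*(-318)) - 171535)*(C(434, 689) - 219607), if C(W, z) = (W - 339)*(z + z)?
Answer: 15524635910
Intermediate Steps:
C(W, z) = 2*z*(-339 + W) (C(W, z) = (-339 + W)*(2*z) = 2*z*(-339 + W))
((321 + 12*(-318)) - 171535)*(C(434, 689) - 219607) = ((321 + 12*(-318)) - 171535)*(2*689*(-339 + 434) - 219607) = ((321 - 3816) - 171535)*(2*689*95 - 219607) = (-3495 - 171535)*(130910 - 219607) = -175030*(-88697) = 15524635910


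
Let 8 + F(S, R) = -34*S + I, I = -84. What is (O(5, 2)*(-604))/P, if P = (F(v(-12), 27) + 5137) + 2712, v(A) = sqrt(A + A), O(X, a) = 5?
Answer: -23426140/60198793 - 205360*I*sqrt(6)/60198793 ≈ -0.38915 - 0.0083561*I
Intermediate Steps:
v(A) = sqrt(2)*sqrt(A) (v(A) = sqrt(2*A) = sqrt(2)*sqrt(A))
F(S, R) = -92 - 34*S (F(S, R) = -8 + (-34*S - 84) = -8 + (-84 - 34*S) = -92 - 34*S)
P = 7757 - 68*I*sqrt(6) (P = ((-92 - 34*sqrt(2)*sqrt(-12)) + 5137) + 2712 = ((-92 - 34*sqrt(2)*2*I*sqrt(3)) + 5137) + 2712 = ((-92 - 68*I*sqrt(6)) + 5137) + 2712 = (5045 - 68*I*sqrt(6)) + 2712 = 7757 - 68*I*sqrt(6) ≈ 7757.0 - 166.57*I)
(O(5, 2)*(-604))/P = (5*(-604))/(7757 - 68*I*sqrt(6)) = -3020/(7757 - 68*I*sqrt(6))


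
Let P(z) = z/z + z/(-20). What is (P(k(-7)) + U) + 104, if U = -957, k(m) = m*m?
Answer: -17089/20 ≈ -854.45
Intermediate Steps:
k(m) = m²
P(z) = 1 - z/20 (P(z) = 1 + z*(-1/20) = 1 - z/20)
(P(k(-7)) + U) + 104 = ((1 - 1/20*(-7)²) - 957) + 104 = ((1 - 1/20*49) - 957) + 104 = ((1 - 49/20) - 957) + 104 = (-29/20 - 957) + 104 = -19169/20 + 104 = -17089/20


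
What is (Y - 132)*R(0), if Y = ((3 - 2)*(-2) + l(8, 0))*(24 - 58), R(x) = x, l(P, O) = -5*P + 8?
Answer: 0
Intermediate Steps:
l(P, O) = 8 - 5*P
Y = 1156 (Y = ((3 - 2)*(-2) + (8 - 5*8))*(24 - 58) = (1*(-2) + (8 - 40))*(-34) = (-2 - 32)*(-34) = -34*(-34) = 1156)
(Y - 132)*R(0) = (1156 - 132)*0 = 1024*0 = 0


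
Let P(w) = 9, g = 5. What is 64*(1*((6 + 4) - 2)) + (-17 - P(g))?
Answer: 486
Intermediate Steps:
64*(1*((6 + 4) - 2)) + (-17 - P(g)) = 64*(1*((6 + 4) - 2)) + (-17 - 1*9) = 64*(1*(10 - 2)) + (-17 - 9) = 64*(1*8) - 26 = 64*8 - 26 = 512 - 26 = 486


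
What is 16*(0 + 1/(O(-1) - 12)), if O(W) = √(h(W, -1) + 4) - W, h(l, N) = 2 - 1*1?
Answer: -44/29 - 4*√5/29 ≈ -1.8257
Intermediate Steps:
h(l, N) = 1 (h(l, N) = 2 - 1 = 1)
O(W) = √5 - W (O(W) = √(1 + 4) - W = √5 - W)
16*(0 + 1/(O(-1) - 12)) = 16*(0 + 1/((√5 - 1*(-1)) - 12)) = 16*(0 + 1/((√5 + 1) - 12)) = 16*(0 + 1/((1 + √5) - 12)) = 16*(0 + 1/(-11 + √5)) = 16/(-11 + √5)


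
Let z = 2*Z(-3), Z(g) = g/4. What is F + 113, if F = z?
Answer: 223/2 ≈ 111.50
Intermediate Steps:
Z(g) = g/4 (Z(g) = g*(¼) = g/4)
z = -3/2 (z = 2*((¼)*(-3)) = 2*(-¾) = -3/2 ≈ -1.5000)
F = -3/2 ≈ -1.5000
F + 113 = -3/2 + 113 = 223/2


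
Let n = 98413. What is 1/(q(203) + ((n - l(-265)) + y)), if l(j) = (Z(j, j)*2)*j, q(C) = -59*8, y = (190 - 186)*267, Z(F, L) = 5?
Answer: 1/101659 ≈ 9.8368e-6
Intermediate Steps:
y = 1068 (y = 4*267 = 1068)
q(C) = -472
l(j) = 10*j (l(j) = (5*2)*j = 10*j)
1/(q(203) + ((n - l(-265)) + y)) = 1/(-472 + ((98413 - 10*(-265)) + 1068)) = 1/(-472 + ((98413 - 1*(-2650)) + 1068)) = 1/(-472 + ((98413 + 2650) + 1068)) = 1/(-472 + (101063 + 1068)) = 1/(-472 + 102131) = 1/101659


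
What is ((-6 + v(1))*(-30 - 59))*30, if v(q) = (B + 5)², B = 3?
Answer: -154860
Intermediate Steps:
v(q) = 64 (v(q) = (3 + 5)² = 8² = 64)
((-6 + v(1))*(-30 - 59))*30 = ((-6 + 64)*(-30 - 59))*30 = (58*(-89))*30 = -5162*30 = -154860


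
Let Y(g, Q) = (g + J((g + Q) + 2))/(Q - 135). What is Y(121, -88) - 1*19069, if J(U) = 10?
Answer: -4252518/223 ≈ -19070.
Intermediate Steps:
Y(g, Q) = (10 + g)/(-135 + Q) (Y(g, Q) = (g + 10)/(Q - 135) = (10 + g)/(-135 + Q))
Y(121, -88) - 1*19069 = (10 + 121)/(-135 - 88) - 1*19069 = 131/(-223) - 19069 = -1/223*131 - 19069 = -131/223 - 19069 = -4252518/223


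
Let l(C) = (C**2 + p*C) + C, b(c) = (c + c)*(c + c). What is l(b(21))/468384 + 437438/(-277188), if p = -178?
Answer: 1699672547/386400072 ≈ 4.3987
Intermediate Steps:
b(c) = 4*c**2 (b(c) = (2*c)*(2*c) = 4*c**2)
l(C) = C**2 - 177*C (l(C) = (C**2 - 178*C) + C = C**2 - 177*C)
l(b(21))/468384 + 437438/(-277188) = ((4*21**2)*(-177 + 4*21**2))/468384 + 437438/(-277188) = ((4*441)*(-177 + 4*441))*(1/468384) + 437438*(-1/277188) = (1764*(-177 + 1764))*(1/468384) - 218719/138594 = (1764*1587)*(1/468384) - 218719/138594 = 2799468*(1/468384) - 218719/138594 = 33327/5576 - 218719/138594 = 1699672547/386400072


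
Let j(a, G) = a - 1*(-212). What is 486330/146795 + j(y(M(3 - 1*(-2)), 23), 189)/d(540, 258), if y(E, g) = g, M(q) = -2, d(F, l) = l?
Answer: 31993993/7574622 ≈ 4.2238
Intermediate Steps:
j(a, G) = 212 + a (j(a, G) = a + 212 = 212 + a)
486330/146795 + j(y(M(3 - 1*(-2)), 23), 189)/d(540, 258) = 486330/146795 + (212 + 23)/258 = 486330*(1/146795) + 235*(1/258) = 97266/29359 + 235/258 = 31993993/7574622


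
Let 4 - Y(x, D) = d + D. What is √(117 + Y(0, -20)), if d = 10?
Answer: √131 ≈ 11.446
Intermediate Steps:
Y(x, D) = -6 - D (Y(x, D) = 4 - (10 + D) = 4 + (-10 - D) = -6 - D)
√(117 + Y(0, -20)) = √(117 + (-6 - 1*(-20))) = √(117 + (-6 + 20)) = √(117 + 14) = √131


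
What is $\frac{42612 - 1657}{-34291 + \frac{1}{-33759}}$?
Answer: $- \frac{276519969}{231525974} \approx -1.1943$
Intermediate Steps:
$\frac{42612 - 1657}{-34291 + \frac{1}{-33759}} = \frac{40955}{-34291 - \frac{1}{33759}} = \frac{40955}{- \frac{1157629870}{33759}} = 40955 \left(- \frac{33759}{1157629870}\right) = - \frac{276519969}{231525974}$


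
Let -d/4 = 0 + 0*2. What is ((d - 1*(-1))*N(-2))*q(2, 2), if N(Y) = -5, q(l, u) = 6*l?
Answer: -60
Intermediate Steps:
d = 0 (d = -4*(0 + 0*2) = -4*(0 + 0) = -4*0 = 0)
((d - 1*(-1))*N(-2))*q(2, 2) = ((0 - 1*(-1))*(-5))*(6*2) = ((0 + 1)*(-5))*12 = (1*(-5))*12 = -5*12 = -60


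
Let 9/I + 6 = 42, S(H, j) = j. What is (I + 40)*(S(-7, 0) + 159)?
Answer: 25599/4 ≈ 6399.8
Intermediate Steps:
I = ¼ (I = 9/(-6 + 42) = 9/36 = 9*(1/36) = ¼ ≈ 0.25000)
(I + 40)*(S(-7, 0) + 159) = (¼ + 40)*(0 + 159) = (161/4)*159 = 25599/4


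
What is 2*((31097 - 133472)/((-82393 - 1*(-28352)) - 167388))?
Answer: 15750/17033 ≈ 0.92468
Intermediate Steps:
2*((31097 - 133472)/((-82393 - 1*(-28352)) - 167388)) = 2*(-102375/((-82393 + 28352) - 167388)) = 2*(-102375/(-54041 - 167388)) = 2*(-102375/(-221429)) = 2*(-102375*(-1/221429)) = 2*(7875/17033) = 15750/17033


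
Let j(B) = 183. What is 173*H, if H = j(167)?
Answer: 31659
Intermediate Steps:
H = 183
173*H = 173*183 = 31659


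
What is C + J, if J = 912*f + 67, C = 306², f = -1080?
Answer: -891257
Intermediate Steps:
C = 93636
J = -984893 (J = 912*(-1080) + 67 = -984960 + 67 = -984893)
C + J = 93636 - 984893 = -891257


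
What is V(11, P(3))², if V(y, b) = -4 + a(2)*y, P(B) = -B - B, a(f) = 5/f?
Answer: 2209/4 ≈ 552.25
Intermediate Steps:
P(B) = -2*B
V(y, b) = -4 + 5*y/2 (V(y, b) = -4 + (5/2)*y = -4 + (5*(½))*y = -4 + 5*y/2)
V(11, P(3))² = (-4 + (5/2)*11)² = (-4 + 55/2)² = (47/2)² = 2209/4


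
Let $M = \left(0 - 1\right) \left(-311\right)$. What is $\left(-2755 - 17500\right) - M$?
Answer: $-20566$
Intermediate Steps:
$M = 311$ ($M = \left(0 - 1\right) \left(-311\right) = \left(-1\right) \left(-311\right) = 311$)
$\left(-2755 - 17500\right) - M = \left(-2755 - 17500\right) - 311 = -20255 - 311 = -20566$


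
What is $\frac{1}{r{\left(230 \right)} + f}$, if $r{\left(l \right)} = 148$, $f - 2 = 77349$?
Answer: $\frac{1}{77499} \approx 1.2903 \cdot 10^{-5}$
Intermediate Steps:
$f = 77351$ ($f = 2 + 77349 = 77351$)
$\frac{1}{r{\left(230 \right)} + f} = \frac{1}{148 + 77351} = \frac{1}{77499}$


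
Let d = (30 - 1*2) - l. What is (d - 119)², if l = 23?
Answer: 12996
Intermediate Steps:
d = 5 (d = (30 - 1*2) - 1*23 = (30 - 2) - 23 = 28 - 23 = 5)
(d - 119)² = (5 - 119)² = (-114)² = 12996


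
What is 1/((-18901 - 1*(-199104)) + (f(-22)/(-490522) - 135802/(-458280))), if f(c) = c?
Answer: 56199105540/10127264071612321 ≈ 5.5493e-6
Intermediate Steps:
1/((-18901 - 1*(-199104)) + (f(-22)/(-490522) - 135802/(-458280))) = 1/((-18901 - 1*(-199104)) + (-22/(-490522) - 135802/(-458280))) = 1/((-18901 + 199104) + (-22*(-1/490522) - 135802*(-1/458280))) = 1/(180203 + (11/245261 + 67901/229140)) = 1/(180203 + 16655987701/56199105540) = 1/(10127264071612321/56199105540) = 56199105540/10127264071612321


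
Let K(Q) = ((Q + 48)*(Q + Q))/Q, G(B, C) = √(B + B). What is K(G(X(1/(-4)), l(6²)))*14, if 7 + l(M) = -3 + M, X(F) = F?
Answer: 1344 + 14*I*√2 ≈ 1344.0 + 19.799*I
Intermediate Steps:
l(M) = -10 + M (l(M) = -7 + (-3 + M) = -10 + M)
G(B, C) = √2*√B (G(B, C) = √(2*B) = √2*√B)
K(Q) = 96 + 2*Q (K(Q) = ((48 + Q)*(2*Q))/Q = (2*Q*(48 + Q))/Q = 96 + 2*Q)
K(G(X(1/(-4)), l(6²)))*14 = (96 + 2*(√2*√(1/(-4))))*14 = (96 + 2*(√2*√(-¼)))*14 = (96 + 2*(√2*(I/2)))*14 = (96 + 2*(I*√2/2))*14 = (96 + I*√2)*14 = 1344 + 14*I*√2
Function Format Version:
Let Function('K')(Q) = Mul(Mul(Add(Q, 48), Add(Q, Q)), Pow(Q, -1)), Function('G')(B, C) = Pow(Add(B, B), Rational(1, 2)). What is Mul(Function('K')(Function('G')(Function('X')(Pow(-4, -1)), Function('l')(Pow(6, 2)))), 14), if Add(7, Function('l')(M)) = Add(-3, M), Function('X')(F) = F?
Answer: Add(1344, Mul(14, I, Pow(2, Rational(1, 2)))) ≈ Add(1344.0, Mul(19.799, I))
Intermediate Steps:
Function('l')(M) = Add(-10, M) (Function('l')(M) = Add(-7, Add(-3, M)) = Add(-10, M))
Function('G')(B, C) = Mul(Pow(2, Rational(1, 2)), Pow(B, Rational(1, 2))) (Function('G')(B, C) = Pow(Mul(2, B), Rational(1, 2)) = Mul(Pow(2, Rational(1, 2)), Pow(B, Rational(1, 2))))
Function('K')(Q) = Add(96, Mul(2, Q)) (Function('K')(Q) = Mul(Mul(Add(48, Q), Mul(2, Q)), Pow(Q, -1)) = Mul(Mul(2, Q, Add(48, Q)), Pow(Q, -1)) = Add(96, Mul(2, Q)))
Mul(Function('K')(Function('G')(Function('X')(Pow(-4, -1)), Function('l')(Pow(6, 2)))), 14) = Mul(Add(96, Mul(2, Mul(Pow(2, Rational(1, 2)), Pow(Pow(-4, -1), Rational(1, 2))))), 14) = Mul(Add(96, Mul(2, Mul(Pow(2, Rational(1, 2)), Pow(Rational(-1, 4), Rational(1, 2))))), 14) = Mul(Add(96, Mul(2, Mul(Pow(2, Rational(1, 2)), Mul(Rational(1, 2), I)))), 14) = Mul(Add(96, Mul(2, Mul(Rational(1, 2), I, Pow(2, Rational(1, 2))))), 14) = Mul(Add(96, Mul(I, Pow(2, Rational(1, 2)))), 14) = Add(1344, Mul(14, I, Pow(2, Rational(1, 2))))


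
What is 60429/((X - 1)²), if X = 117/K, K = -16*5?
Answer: 386745600/38809 ≈ 9965.4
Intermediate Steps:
K = -80
X = -117/80 (X = 117/(-80) = 117*(-1/80) = -117/80 ≈ -1.4625)
60429/((X - 1)²) = 60429/((-117/80 - 1)²) = 60429/((-197/80)²) = 60429/(38809/6400) = 60429*(6400/38809) = 386745600/38809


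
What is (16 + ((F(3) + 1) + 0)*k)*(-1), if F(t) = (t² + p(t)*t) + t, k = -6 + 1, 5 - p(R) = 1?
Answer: 109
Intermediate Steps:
p(R) = 4 (p(R) = 5 - 1*1 = 5 - 1 = 4)
k = -5
F(t) = t² + 5*t (F(t) = (t² + 4*t) + t = t² + 5*t)
(16 + ((F(3) + 1) + 0)*k)*(-1) = (16 + ((3*(5 + 3) + 1) + 0)*(-5))*(-1) = (16 + ((3*8 + 1) + 0)*(-5))*(-1) = (16 + ((24 + 1) + 0)*(-5))*(-1) = (16 + (25 + 0)*(-5))*(-1) = (16 + 25*(-5))*(-1) = (16 - 125)*(-1) = -109*(-1) = 109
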